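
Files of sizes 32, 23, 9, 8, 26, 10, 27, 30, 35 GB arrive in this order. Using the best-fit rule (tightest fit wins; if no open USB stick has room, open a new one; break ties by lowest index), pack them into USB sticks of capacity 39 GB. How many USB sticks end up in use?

  32 → USB stick 1 (new)  [load 32/39]
  23 → USB stick 2 (new)  [load 23/39]
  9 → USB stick 2  [load 32/39]
  8 → USB stick 3 (new)  [load 8/39]
  26 → USB stick 3  [load 34/39]
  10 → USB stick 4 (new)  [load 10/39]
  27 → USB stick 4  [load 37/39]
  30 → USB stick 5 (new)  [load 30/39]
  35 → USB stick 6 (new)  [load 35/39]
6 USB sticks opened.

6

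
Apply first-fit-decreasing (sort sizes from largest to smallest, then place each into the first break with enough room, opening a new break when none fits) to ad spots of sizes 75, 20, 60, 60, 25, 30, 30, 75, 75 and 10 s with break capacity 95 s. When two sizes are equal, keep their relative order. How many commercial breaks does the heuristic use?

Sorted descending: 75, 75, 75, 60, 60, 30, 30, 25, 20, 10.
  75 → break 1 (new)  [load 75/95]
  75 → break 2 (new)  [load 75/95]
  75 → break 3 (new)  [load 75/95]
  60 → break 4 (new)  [load 60/95]
  60 → break 5 (new)  [load 60/95]
  30 → break 4  [load 90/95]
  30 → break 5  [load 90/95]
  25 → break 6 (new)  [load 25/95]
  20 → break 1  [load 95/95]
  10 → break 2  [load 85/95]
6 commercial breaks opened.

6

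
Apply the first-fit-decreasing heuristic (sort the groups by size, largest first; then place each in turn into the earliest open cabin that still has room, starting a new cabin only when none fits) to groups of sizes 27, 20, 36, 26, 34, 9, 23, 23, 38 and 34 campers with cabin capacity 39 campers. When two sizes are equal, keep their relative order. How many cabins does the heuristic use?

9

Sorted descending: 38, 36, 34, 34, 27, 26, 23, 23, 20, 9.
  38 → cabin 1 (new)  [load 38/39]
  36 → cabin 2 (new)  [load 36/39]
  34 → cabin 3 (new)  [load 34/39]
  34 → cabin 4 (new)  [load 34/39]
  27 → cabin 5 (new)  [load 27/39]
  26 → cabin 6 (new)  [load 26/39]
  23 → cabin 7 (new)  [load 23/39]
  23 → cabin 8 (new)  [load 23/39]
  20 → cabin 9 (new)  [load 20/39]
  9 → cabin 5  [load 36/39]
9 cabins opened.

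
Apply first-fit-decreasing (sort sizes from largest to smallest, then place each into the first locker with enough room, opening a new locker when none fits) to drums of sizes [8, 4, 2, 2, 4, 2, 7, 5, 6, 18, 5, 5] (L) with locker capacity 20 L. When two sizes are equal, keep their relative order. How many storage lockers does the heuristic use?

4

Sorted descending: 18, 8, 7, 6, 5, 5, 5, 4, 4, 2, 2, 2.
  18 → locker 1 (new)  [load 18/20]
  8 → locker 2 (new)  [load 8/20]
  7 → locker 2  [load 15/20]
  6 → locker 3 (new)  [load 6/20]
  5 → locker 2  [load 20/20]
  5 → locker 3  [load 11/20]
  5 → locker 3  [load 16/20]
  4 → locker 3  [load 20/20]
  4 → locker 4 (new)  [load 4/20]
  2 → locker 1  [load 20/20]
  2 → locker 4  [load 6/20]
  2 → locker 4  [load 8/20]
4 storage lockers opened.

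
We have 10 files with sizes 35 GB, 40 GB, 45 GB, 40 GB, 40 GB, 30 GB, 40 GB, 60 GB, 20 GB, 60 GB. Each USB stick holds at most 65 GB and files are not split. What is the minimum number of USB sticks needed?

Total = 60 + 60 + 45 + 40 + 40 + 40 + 40 + 35 + 30 + 20 = 410 GB.
Lower bound: ⌈410/65⌉ = 7 USB sticks.
Also, 8 files each exceed 65/2 GB, and no two of those can share a USB stick, so at least 8 USB sticks are needed.
A packing using 8 USB sticks:
  USB stick 1: 60 = 60
  USB stick 2: 60 = 60
  USB stick 3: 45 + 20 = 65
  USB stick 4: 40 = 40
  USB stick 5: 40 = 40
  USB stick 6: 40 = 40
  USB stick 7: 40 = 40
  USB stick 8: 35 + 30 = 65
This matches the lower bound, so 8 is optimal.

8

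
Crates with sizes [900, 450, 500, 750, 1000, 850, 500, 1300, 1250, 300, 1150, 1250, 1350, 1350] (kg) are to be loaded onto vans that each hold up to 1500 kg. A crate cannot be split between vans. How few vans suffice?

Total = 1350 + 1350 + 1300 + 1250 + 1250 + 1150 + 1000 + 900 + 850 + 750 + 500 + 500 + 450 + 300 = 12900 kg.
Lower bound: ⌈12900/1500⌉ = 9 vans.
A packing using 10 vans:
  van 1: 1350 = 1350
  van 2: 1350 = 1350
  van 3: 1300 = 1300
  van 4: 1250 = 1250
  van 5: 1250 = 1250
  van 6: 1150 + 300 = 1450
  van 7: 1000 + 500 = 1500
  van 8: 900 + 500 = 1400
  van 9: 850 + 450 = 1300
  van 10: 750 = 750
No arrangement into 9 vans stays within capacity, so 10 is optimal.

10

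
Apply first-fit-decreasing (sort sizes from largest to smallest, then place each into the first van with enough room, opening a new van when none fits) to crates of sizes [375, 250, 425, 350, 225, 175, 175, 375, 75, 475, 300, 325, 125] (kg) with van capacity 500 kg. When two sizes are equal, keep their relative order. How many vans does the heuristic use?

8

Sorted descending: 475, 425, 375, 375, 350, 325, 300, 250, 225, 175, 175, 125, 75.
  475 → van 1 (new)  [load 475/500]
  425 → van 2 (new)  [load 425/500]
  375 → van 3 (new)  [load 375/500]
  375 → van 4 (new)  [load 375/500]
  350 → van 5 (new)  [load 350/500]
  325 → van 6 (new)  [load 325/500]
  300 → van 7 (new)  [load 300/500]
  250 → van 8 (new)  [load 250/500]
  225 → van 8  [load 475/500]
  175 → van 6  [load 500/500]
  175 → van 7  [load 475/500]
  125 → van 3  [load 500/500]
  75 → van 2  [load 500/500]
8 vans opened.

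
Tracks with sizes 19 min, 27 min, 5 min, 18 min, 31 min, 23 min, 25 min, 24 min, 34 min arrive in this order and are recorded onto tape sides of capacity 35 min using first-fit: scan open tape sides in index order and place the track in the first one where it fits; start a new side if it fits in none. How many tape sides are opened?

8

  19 → side 1 (new)  [load 19/35]
  27 → side 2 (new)  [load 27/35]
  5 → side 1  [load 24/35]
  18 → side 3 (new)  [load 18/35]
  31 → side 4 (new)  [load 31/35]
  23 → side 5 (new)  [load 23/35]
  25 → side 6 (new)  [load 25/35]
  24 → side 7 (new)  [load 24/35]
  34 → side 8 (new)  [load 34/35]
8 tape sides opened.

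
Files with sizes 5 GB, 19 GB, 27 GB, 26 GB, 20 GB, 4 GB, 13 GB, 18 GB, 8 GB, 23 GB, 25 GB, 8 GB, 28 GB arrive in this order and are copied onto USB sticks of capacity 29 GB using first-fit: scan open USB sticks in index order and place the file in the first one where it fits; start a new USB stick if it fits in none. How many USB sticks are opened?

9

  5 → USB stick 1 (new)  [load 5/29]
  19 → USB stick 1  [load 24/29]
  27 → USB stick 2 (new)  [load 27/29]
  26 → USB stick 3 (new)  [load 26/29]
  20 → USB stick 4 (new)  [load 20/29]
  4 → USB stick 1  [load 28/29]
  13 → USB stick 5 (new)  [load 13/29]
  18 → USB stick 6 (new)  [load 18/29]
  8 → USB stick 4  [load 28/29]
  23 → USB stick 7 (new)  [load 23/29]
  25 → USB stick 8 (new)  [load 25/29]
  8 → USB stick 5  [load 21/29]
  28 → USB stick 9 (new)  [load 28/29]
9 USB sticks opened.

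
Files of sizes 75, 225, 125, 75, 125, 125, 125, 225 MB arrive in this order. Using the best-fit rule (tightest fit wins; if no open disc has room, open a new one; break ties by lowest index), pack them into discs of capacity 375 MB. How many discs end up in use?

  75 → disc 1 (new)  [load 75/375]
  225 → disc 1  [load 300/375]
  125 → disc 2 (new)  [load 125/375]
  75 → disc 1  [load 375/375]
  125 → disc 2  [load 250/375]
  125 → disc 2  [load 375/375]
  125 → disc 3 (new)  [load 125/375]
  225 → disc 3  [load 350/375]
3 discs opened.

3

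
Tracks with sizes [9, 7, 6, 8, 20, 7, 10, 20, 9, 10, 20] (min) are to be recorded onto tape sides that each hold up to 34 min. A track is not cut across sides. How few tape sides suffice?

Total = 20 + 20 + 20 + 10 + 10 + 9 + 9 + 8 + 7 + 7 + 6 = 126 min.
Lower bound: ⌈126/34⌉ = 4 tape sides.
A packing using 4 tape sides:
  side 1: 20 + 10 = 30
  side 2: 20 + 10 = 30
  side 3: 20 + 8 + 6 = 34
  side 4: 9 + 9 + 7 + 7 = 32
This matches the lower bound, so 4 is optimal.

4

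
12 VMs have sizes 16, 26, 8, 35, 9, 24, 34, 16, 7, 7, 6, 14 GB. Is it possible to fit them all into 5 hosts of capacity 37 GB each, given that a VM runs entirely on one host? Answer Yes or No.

Total = 202 GB; ⌈202/37⌉ = 6.
At least 6 hosts are required, but only 5 are allowed.

No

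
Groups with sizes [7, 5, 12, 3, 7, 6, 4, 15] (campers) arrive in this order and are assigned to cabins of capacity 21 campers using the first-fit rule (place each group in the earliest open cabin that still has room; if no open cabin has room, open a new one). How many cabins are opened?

3

  7 → cabin 1 (new)  [load 7/21]
  5 → cabin 1  [load 12/21]
  12 → cabin 2 (new)  [load 12/21]
  3 → cabin 1  [load 15/21]
  7 → cabin 2  [load 19/21]
  6 → cabin 1  [load 21/21]
  4 → cabin 3 (new)  [load 4/21]
  15 → cabin 3  [load 19/21]
3 cabins opened.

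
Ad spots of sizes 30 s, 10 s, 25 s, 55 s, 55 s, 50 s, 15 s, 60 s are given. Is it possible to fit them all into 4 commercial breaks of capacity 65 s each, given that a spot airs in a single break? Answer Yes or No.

No

Total = 300 s; ⌈300/65⌉ = 5.
At least 5 commercial breaks are required, but only 4 are allowed.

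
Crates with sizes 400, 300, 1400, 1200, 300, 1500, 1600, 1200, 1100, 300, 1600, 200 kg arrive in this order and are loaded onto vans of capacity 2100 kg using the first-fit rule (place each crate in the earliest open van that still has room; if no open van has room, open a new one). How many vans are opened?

7

  400 → van 1 (new)  [load 400/2100]
  300 → van 1  [load 700/2100]
  1400 → van 1  [load 2100/2100]
  1200 → van 2 (new)  [load 1200/2100]
  300 → van 2  [load 1500/2100]
  1500 → van 3 (new)  [load 1500/2100]
  1600 → van 4 (new)  [load 1600/2100]
  1200 → van 5 (new)  [load 1200/2100]
  1100 → van 6 (new)  [load 1100/2100]
  300 → van 2  [load 1800/2100]
  1600 → van 7 (new)  [load 1600/2100]
  200 → van 2  [load 2000/2100]
7 vans opened.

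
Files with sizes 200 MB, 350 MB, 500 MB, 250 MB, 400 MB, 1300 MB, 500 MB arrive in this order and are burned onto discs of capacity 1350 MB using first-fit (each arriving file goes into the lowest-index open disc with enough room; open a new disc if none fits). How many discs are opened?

3

  200 → disc 1 (new)  [load 200/1350]
  350 → disc 1  [load 550/1350]
  500 → disc 1  [load 1050/1350]
  250 → disc 1  [load 1300/1350]
  400 → disc 2 (new)  [load 400/1350]
  1300 → disc 3 (new)  [load 1300/1350]
  500 → disc 2  [load 900/1350]
3 discs opened.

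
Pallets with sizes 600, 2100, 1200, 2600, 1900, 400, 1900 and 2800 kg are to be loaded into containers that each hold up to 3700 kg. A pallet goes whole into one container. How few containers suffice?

5

Total = 2800 + 2600 + 2100 + 1900 + 1900 + 1200 + 600 + 400 = 13500 kg.
Lower bound: ⌈13500/3700⌉ = 4 containers.
Also, 5 pallets each exceed 1850 kg, and no two of those can share a container, so at least 5 containers are needed.
A packing using 5 containers:
  container 1: 2800 + 600 = 3400
  container 2: 2600 + 400 = 3000
  container 3: 2100 + 1200 = 3300
  container 4: 1900 = 1900
  container 5: 1900 = 1900
This matches the lower bound, so 5 is optimal.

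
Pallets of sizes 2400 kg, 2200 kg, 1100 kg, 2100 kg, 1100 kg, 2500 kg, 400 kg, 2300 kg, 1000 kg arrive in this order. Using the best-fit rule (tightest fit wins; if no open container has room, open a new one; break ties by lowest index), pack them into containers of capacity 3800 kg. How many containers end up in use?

5

  2400 → container 1 (new)  [load 2400/3800]
  2200 → container 2 (new)  [load 2200/3800]
  1100 → container 1  [load 3500/3800]
  2100 → container 3 (new)  [load 2100/3800]
  1100 → container 2  [load 3300/3800]
  2500 → container 4 (new)  [load 2500/3800]
  400 → container 2  [load 3700/3800]
  2300 → container 5 (new)  [load 2300/3800]
  1000 → container 4  [load 3500/3800]
5 containers opened.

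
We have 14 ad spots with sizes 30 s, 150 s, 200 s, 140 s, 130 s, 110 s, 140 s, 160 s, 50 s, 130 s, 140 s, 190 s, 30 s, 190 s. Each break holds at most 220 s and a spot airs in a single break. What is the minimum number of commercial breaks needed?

11

Total = 200 + 190 + 190 + 160 + 150 + 140 + 140 + 140 + 130 + 130 + 110 + 50 + 30 + 30 = 1790 s.
Lower bound: ⌈1790/220⌉ = 9 commercial breaks.
Also, 10 ad spots each exceed 110 s, and no two of those can share a break, so at least 10 commercial breaks are needed.
A packing using 11 commercial breaks:
  break 1: 200 = 200
  break 2: 190 + 30 = 220
  break 3: 190 + 30 = 220
  break 4: 160 + 50 = 210
  break 5: 150 = 150
  break 6: 140 = 140
  break 7: 140 = 140
  break 8: 140 = 140
  break 9: 130 = 130
  break 10: 130 = 130
  break 11: 110 = 110
No arrangement into 10 commercial breaks stays within capacity, so 11 is optimal.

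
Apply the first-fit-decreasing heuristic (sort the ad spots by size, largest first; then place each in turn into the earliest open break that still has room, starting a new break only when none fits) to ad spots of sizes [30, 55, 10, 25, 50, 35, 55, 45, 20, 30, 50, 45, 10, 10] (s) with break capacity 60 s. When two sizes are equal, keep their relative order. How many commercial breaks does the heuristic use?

9

Sorted descending: 55, 55, 50, 50, 45, 45, 35, 30, 30, 25, 20, 10, 10, 10.
  55 → break 1 (new)  [load 55/60]
  55 → break 2 (new)  [load 55/60]
  50 → break 3 (new)  [load 50/60]
  50 → break 4 (new)  [load 50/60]
  45 → break 5 (new)  [load 45/60]
  45 → break 6 (new)  [load 45/60]
  35 → break 7 (new)  [load 35/60]
  30 → break 8 (new)  [load 30/60]
  30 → break 8  [load 60/60]
  25 → break 7  [load 60/60]
  20 → break 9 (new)  [load 20/60]
  10 → break 3  [load 60/60]
  10 → break 4  [load 60/60]
  10 → break 5  [load 55/60]
9 commercial breaks opened.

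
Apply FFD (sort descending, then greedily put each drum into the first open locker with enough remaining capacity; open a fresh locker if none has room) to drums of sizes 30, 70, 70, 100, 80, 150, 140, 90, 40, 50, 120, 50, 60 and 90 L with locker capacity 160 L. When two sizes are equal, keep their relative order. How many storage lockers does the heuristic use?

Sorted descending: 150, 140, 120, 100, 90, 90, 80, 70, 70, 60, 50, 50, 40, 30.
  150 → locker 1 (new)  [load 150/160]
  140 → locker 2 (new)  [load 140/160]
  120 → locker 3 (new)  [load 120/160]
  100 → locker 4 (new)  [load 100/160]
  90 → locker 5 (new)  [load 90/160]
  90 → locker 6 (new)  [load 90/160]
  80 → locker 7 (new)  [load 80/160]
  70 → locker 5  [load 160/160]
  70 → locker 6  [load 160/160]
  60 → locker 4  [load 160/160]
  50 → locker 7  [load 130/160]
  50 → locker 8 (new)  [load 50/160]
  40 → locker 3  [load 160/160]
  30 → locker 7  [load 160/160]
8 storage lockers opened.

8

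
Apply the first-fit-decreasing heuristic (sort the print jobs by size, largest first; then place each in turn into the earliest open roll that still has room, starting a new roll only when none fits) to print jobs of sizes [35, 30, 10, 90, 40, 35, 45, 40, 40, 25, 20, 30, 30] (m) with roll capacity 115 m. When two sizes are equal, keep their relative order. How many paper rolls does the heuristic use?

5

Sorted descending: 90, 45, 40, 40, 40, 35, 35, 30, 30, 30, 25, 20, 10.
  90 → roll 1 (new)  [load 90/115]
  45 → roll 2 (new)  [load 45/115]
  40 → roll 2  [load 85/115]
  40 → roll 3 (new)  [load 40/115]
  40 → roll 3  [load 80/115]
  35 → roll 3  [load 115/115]
  35 → roll 4 (new)  [load 35/115]
  30 → roll 2  [load 115/115]
  30 → roll 4  [load 65/115]
  30 → roll 4  [load 95/115]
  25 → roll 1  [load 115/115]
  20 → roll 4  [load 115/115]
  10 → roll 5 (new)  [load 10/115]
5 paper rolls opened.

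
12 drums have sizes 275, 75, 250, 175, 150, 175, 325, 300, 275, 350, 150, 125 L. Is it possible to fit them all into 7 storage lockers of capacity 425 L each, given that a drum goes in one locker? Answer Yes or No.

Yes

A valid assignment using 7 storage lockers:
  locker 1: 350 + 75 = 425
  locker 2: 325 = 325
  locker 3: 300 + 125 = 425
  locker 4: 275 + 150 = 425
  locker 5: 275 + 150 = 425
  locker 6: 250 + 175 = 425
  locker 7: 175 = 175
Every load is within 425 L, so 7 storage lockers suffice.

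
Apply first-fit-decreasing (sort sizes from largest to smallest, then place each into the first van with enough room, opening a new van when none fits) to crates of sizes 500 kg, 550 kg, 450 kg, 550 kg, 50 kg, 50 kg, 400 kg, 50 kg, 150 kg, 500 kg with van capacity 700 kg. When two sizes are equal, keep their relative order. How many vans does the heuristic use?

Sorted descending: 550, 550, 500, 500, 450, 400, 150, 50, 50, 50.
  550 → van 1 (new)  [load 550/700]
  550 → van 2 (new)  [load 550/700]
  500 → van 3 (new)  [load 500/700]
  500 → van 4 (new)  [load 500/700]
  450 → van 5 (new)  [load 450/700]
  400 → van 6 (new)  [load 400/700]
  150 → van 1  [load 700/700]
  50 → van 2  [load 600/700]
  50 → van 2  [load 650/700]
  50 → van 2  [load 700/700]
6 vans opened.

6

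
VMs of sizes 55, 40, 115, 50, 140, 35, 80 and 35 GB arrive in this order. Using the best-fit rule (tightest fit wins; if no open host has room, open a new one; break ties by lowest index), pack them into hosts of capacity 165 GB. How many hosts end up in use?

  55 → host 1 (new)  [load 55/165]
  40 → host 1  [load 95/165]
  115 → host 2 (new)  [load 115/165]
  50 → host 2  [load 165/165]
  140 → host 3 (new)  [load 140/165]
  35 → host 1  [load 130/165]
  80 → host 4 (new)  [load 80/165]
  35 → host 1  [load 165/165]
4 hosts opened.

4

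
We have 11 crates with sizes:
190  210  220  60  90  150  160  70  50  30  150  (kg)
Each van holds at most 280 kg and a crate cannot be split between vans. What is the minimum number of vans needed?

Total = 220 + 210 + 190 + 160 + 150 + 150 + 90 + 70 + 60 + 50 + 30 = 1380 kg.
Lower bound: ⌈1380/280⌉ = 5 vans.
Also, 6 crates each exceed 140 kg, and no two of those can share a van, so at least 6 vans are needed.
A packing using 6 vans:
  van 1: 220 + 60 = 280
  van 2: 210 + 70 = 280
  van 3: 190 + 90 = 280
  van 4: 160 + 50 + 30 = 240
  van 5: 150 = 150
  van 6: 150 = 150
This matches the lower bound, so 6 is optimal.

6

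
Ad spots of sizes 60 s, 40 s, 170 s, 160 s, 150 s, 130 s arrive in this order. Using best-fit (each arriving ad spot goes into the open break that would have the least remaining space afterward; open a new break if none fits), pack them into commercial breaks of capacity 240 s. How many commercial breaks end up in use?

  60 → break 1 (new)  [load 60/240]
  40 → break 1  [load 100/240]
  170 → break 2 (new)  [load 170/240]
  160 → break 3 (new)  [load 160/240]
  150 → break 4 (new)  [load 150/240]
  130 → break 1  [load 230/240]
4 commercial breaks opened.

4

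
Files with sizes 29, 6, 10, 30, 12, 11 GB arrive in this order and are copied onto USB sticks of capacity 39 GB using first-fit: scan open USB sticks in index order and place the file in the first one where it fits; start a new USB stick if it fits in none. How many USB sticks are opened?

3

  29 → USB stick 1 (new)  [load 29/39]
  6 → USB stick 1  [load 35/39]
  10 → USB stick 2 (new)  [load 10/39]
  30 → USB stick 3 (new)  [load 30/39]
  12 → USB stick 2  [load 22/39]
  11 → USB stick 2  [load 33/39]
3 USB sticks opened.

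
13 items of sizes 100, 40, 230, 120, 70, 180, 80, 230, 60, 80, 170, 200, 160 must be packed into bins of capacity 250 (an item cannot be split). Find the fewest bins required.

Total = 230 + 230 + 200 + 180 + 170 + 160 + 120 + 100 + 80 + 80 + 70 + 60 + 40 = 1720.
Lower bound: ⌈1720/250⌉ = 7 bins.
A packing using 8 bins:
  bin 1: 230 = 230
  bin 2: 230 = 230
  bin 3: 200 + 40 = 240
  bin 4: 180 + 70 = 250
  bin 5: 170 + 80 = 250
  bin 6: 160 + 80 = 240
  bin 7: 120 + 100 = 220
  bin 8: 60 = 60
No arrangement into 7 bins stays within capacity, so 8 is optimal.

8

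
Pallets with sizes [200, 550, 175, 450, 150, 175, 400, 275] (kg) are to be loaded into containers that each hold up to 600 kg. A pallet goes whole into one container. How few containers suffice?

Total = 550 + 450 + 400 + 275 + 200 + 175 + 175 + 150 = 2375 kg.
Lower bound: ⌈2375/600⌉ = 4 containers.
A packing using 5 containers:
  container 1: 550 = 550
  container 2: 450 + 150 = 600
  container 3: 400 + 200 = 600
  container 4: 275 + 175 = 450
  container 5: 175 = 175
No arrangement into 4 containers stays within capacity, so 5 is optimal.

5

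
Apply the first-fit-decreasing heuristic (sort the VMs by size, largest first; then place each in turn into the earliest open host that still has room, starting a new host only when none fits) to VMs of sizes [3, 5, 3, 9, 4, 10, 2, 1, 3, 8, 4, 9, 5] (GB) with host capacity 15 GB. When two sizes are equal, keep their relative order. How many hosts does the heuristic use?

5

Sorted descending: 10, 9, 9, 8, 5, 5, 4, 4, 3, 3, 3, 2, 1.
  10 → host 1 (new)  [load 10/15]
  9 → host 2 (new)  [load 9/15]
  9 → host 3 (new)  [load 9/15]
  8 → host 4 (new)  [load 8/15]
  5 → host 1  [load 15/15]
  5 → host 2  [load 14/15]
  4 → host 3  [load 13/15]
  4 → host 4  [load 12/15]
  3 → host 4  [load 15/15]
  3 → host 5 (new)  [load 3/15]
  3 → host 5  [load 6/15]
  2 → host 3  [load 15/15]
  1 → host 2  [load 15/15]
5 hosts opened.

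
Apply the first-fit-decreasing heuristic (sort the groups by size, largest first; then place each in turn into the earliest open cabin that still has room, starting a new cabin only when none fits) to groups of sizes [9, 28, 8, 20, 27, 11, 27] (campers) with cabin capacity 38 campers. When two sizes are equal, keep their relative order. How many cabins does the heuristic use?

Sorted descending: 28, 27, 27, 20, 11, 9, 8.
  28 → cabin 1 (new)  [load 28/38]
  27 → cabin 2 (new)  [load 27/38]
  27 → cabin 3 (new)  [load 27/38]
  20 → cabin 4 (new)  [load 20/38]
  11 → cabin 2  [load 38/38]
  9 → cabin 1  [load 37/38]
  8 → cabin 3  [load 35/38]
4 cabins opened.

4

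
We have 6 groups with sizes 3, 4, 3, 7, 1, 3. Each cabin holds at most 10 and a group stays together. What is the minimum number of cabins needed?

3

Total = 7 + 4 + 3 + 3 + 3 + 1 = 21.
Lower bound: ⌈21/10⌉ = 3 cabins.
A packing using 3 cabins:
  cabin 1: 7 + 3 = 10
  cabin 2: 4 + 3 + 3 = 10
  cabin 3: 1 = 1
This matches the lower bound, so 3 is optimal.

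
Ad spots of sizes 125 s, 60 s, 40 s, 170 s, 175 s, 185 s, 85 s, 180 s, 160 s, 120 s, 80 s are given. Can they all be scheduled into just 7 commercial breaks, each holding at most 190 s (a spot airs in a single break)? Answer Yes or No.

Total = 1380 s; ⌈1380/190⌉ = 8.
At least 8 commercial breaks are required, but only 7 are allowed.

No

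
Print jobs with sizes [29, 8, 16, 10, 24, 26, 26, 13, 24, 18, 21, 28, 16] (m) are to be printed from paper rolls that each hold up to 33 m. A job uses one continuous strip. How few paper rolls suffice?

Total = 29 + 28 + 26 + 26 + 24 + 24 + 21 + 18 + 16 + 16 + 13 + 10 + 8 = 259 m.
Lower bound: ⌈259/33⌉ = 8 paper rolls.
A packing using 9 paper rolls:
  roll 1: 29 = 29
  roll 2: 28 = 28
  roll 3: 26 = 26
  roll 4: 26 = 26
  roll 5: 24 + 8 = 32
  roll 6: 24 = 24
  roll 7: 21 + 10 = 31
  roll 8: 18 + 13 = 31
  roll 9: 16 + 16 = 32
No arrangement into 8 paper rolls stays within capacity, so 9 is optimal.

9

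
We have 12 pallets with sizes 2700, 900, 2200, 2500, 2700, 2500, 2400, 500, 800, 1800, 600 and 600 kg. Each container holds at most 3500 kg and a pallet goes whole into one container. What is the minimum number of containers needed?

7

Total = 2700 + 2700 + 2500 + 2500 + 2400 + 2200 + 1800 + 900 + 800 + 600 + 600 + 500 = 20200 kg.
Lower bound: ⌈20200/3500⌉ = 6 containers.
Also, 7 pallets each exceed 1750 kg, and no two of those can share a container, so at least 7 containers are needed.
A packing using 7 containers:
  container 1: 2700 + 800 = 3500
  container 2: 2700 + 600 = 3300
  container 3: 2500 + 900 = 3400
  container 4: 2500 + 600 = 3100
  container 5: 2400 + 500 = 2900
  container 6: 2200 = 2200
  container 7: 1800 = 1800
This matches the lower bound, so 7 is optimal.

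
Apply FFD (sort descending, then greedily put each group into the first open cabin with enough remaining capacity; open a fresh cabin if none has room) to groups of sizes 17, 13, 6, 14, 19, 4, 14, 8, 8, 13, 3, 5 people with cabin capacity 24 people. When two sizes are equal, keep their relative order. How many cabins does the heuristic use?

6

Sorted descending: 19, 17, 14, 14, 13, 13, 8, 8, 6, 5, 4, 3.
  19 → cabin 1 (new)  [load 19/24]
  17 → cabin 2 (new)  [load 17/24]
  14 → cabin 3 (new)  [load 14/24]
  14 → cabin 4 (new)  [load 14/24]
  13 → cabin 5 (new)  [load 13/24]
  13 → cabin 6 (new)  [load 13/24]
  8 → cabin 3  [load 22/24]
  8 → cabin 4  [load 22/24]
  6 → cabin 2  [load 23/24]
  5 → cabin 1  [load 24/24]
  4 → cabin 5  [load 17/24]
  3 → cabin 5  [load 20/24]
6 cabins opened.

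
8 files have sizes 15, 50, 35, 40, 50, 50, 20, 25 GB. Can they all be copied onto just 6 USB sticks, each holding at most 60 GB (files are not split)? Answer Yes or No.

Yes

A valid assignment using 6 USB sticks:
  USB stick 1: 50 = 50
  USB stick 2: 50 = 50
  USB stick 3: 50 = 50
  USB stick 4: 40 + 20 = 60
  USB stick 5: 35 + 25 = 60
  USB stick 6: 15 = 15
Every load is within 60 GB, so 6 USB sticks suffice.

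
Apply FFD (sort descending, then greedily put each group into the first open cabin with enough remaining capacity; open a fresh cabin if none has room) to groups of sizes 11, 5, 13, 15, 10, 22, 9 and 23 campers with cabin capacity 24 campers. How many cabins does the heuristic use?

Sorted descending: 23, 22, 15, 13, 11, 10, 9, 5.
  23 → cabin 1 (new)  [load 23/24]
  22 → cabin 2 (new)  [load 22/24]
  15 → cabin 3 (new)  [load 15/24]
  13 → cabin 4 (new)  [load 13/24]
  11 → cabin 4  [load 24/24]
  10 → cabin 5 (new)  [load 10/24]
  9 → cabin 3  [load 24/24]
  5 → cabin 5  [load 15/24]
5 cabins opened.

5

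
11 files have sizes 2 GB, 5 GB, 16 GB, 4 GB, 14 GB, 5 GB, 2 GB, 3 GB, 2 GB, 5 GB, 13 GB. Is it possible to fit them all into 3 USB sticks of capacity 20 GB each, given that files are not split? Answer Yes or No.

No

Total = 71 GB; ⌈71/20⌉ = 4.
At least 4 USB sticks are required, but only 3 are allowed.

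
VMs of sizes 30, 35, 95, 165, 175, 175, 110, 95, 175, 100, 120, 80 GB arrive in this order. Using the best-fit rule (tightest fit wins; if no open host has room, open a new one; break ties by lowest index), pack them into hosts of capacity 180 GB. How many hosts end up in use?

  30 → host 1 (new)  [load 30/180]
  35 → host 1  [load 65/180]
  95 → host 1  [load 160/180]
  165 → host 2 (new)  [load 165/180]
  175 → host 3 (new)  [load 175/180]
  175 → host 4 (new)  [load 175/180]
  110 → host 5 (new)  [load 110/180]
  95 → host 6 (new)  [load 95/180]
  175 → host 7 (new)  [load 175/180]
  100 → host 8 (new)  [load 100/180]
  120 → host 9 (new)  [load 120/180]
  80 → host 8  [load 180/180]
9 hosts opened.

9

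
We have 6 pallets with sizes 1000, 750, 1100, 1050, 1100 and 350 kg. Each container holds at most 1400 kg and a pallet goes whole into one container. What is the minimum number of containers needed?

Total = 1100 + 1100 + 1050 + 1000 + 750 + 350 = 5350 kg.
Lower bound: ⌈5350/1400⌉ = 4 containers.
Also, 5 pallets each exceed 700 kg, and no two of those can share a container, so at least 5 containers are needed.
A packing using 5 containers:
  container 1: 1100 = 1100
  container 2: 1100 = 1100
  container 3: 1050 + 350 = 1400
  container 4: 1000 = 1000
  container 5: 750 = 750
This matches the lower bound, so 5 is optimal.

5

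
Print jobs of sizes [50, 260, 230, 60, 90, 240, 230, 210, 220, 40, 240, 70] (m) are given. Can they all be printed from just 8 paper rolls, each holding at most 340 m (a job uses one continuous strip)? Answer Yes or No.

A valid assignment using 7 paper rolls:
  roll 1: 260 + 70 = 330
  roll 2: 240 + 90 = 330
  roll 3: 240 + 60 + 40 = 340
  roll 4: 230 + 50 = 280
  roll 5: 230 = 230
  roll 6: 220 = 220
  roll 7: 210 = 210
That uses only 7 ≤ 8, so 8 paper rolls are enough.

Yes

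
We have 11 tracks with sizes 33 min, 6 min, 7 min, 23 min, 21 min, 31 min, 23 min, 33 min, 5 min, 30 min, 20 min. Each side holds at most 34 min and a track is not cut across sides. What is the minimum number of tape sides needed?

Total = 33 + 33 + 31 + 30 + 23 + 23 + 21 + 20 + 7 + 6 + 5 = 232 min.
Lower bound: ⌈232/34⌉ = 7 tape sides.
Also, 8 tracks each exceed 17 min, and no two of those can share a side, so at least 8 tape sides are needed.
A packing using 8 tape sides:
  side 1: 33 = 33
  side 2: 33 = 33
  side 3: 31 = 31
  side 4: 30 = 30
  side 5: 23 + 7 = 30
  side 6: 23 + 6 + 5 = 34
  side 7: 21 = 21
  side 8: 20 = 20
This matches the lower bound, so 8 is optimal.

8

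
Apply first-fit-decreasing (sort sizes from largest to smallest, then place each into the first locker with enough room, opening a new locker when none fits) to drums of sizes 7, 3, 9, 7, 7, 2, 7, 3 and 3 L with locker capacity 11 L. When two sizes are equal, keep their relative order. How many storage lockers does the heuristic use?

Sorted descending: 9, 7, 7, 7, 7, 3, 3, 3, 2.
  9 → locker 1 (new)  [load 9/11]
  7 → locker 2 (new)  [load 7/11]
  7 → locker 3 (new)  [load 7/11]
  7 → locker 4 (new)  [load 7/11]
  7 → locker 5 (new)  [load 7/11]
  3 → locker 2  [load 10/11]
  3 → locker 3  [load 10/11]
  3 → locker 4  [load 10/11]
  2 → locker 1  [load 11/11]
5 storage lockers opened.

5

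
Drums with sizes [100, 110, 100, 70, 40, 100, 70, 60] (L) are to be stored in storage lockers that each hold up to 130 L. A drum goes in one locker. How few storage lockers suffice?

Total = 110 + 100 + 100 + 100 + 70 + 70 + 60 + 40 = 650 L.
Lower bound: ⌈650/130⌉ = 5 storage lockers.
Also, 6 drums each exceed 65 L, and no two of those can share a locker, so at least 6 storage lockers are needed.
A packing using 6 storage lockers:
  locker 1: 110 = 110
  locker 2: 100 = 100
  locker 3: 100 = 100
  locker 4: 100 = 100
  locker 5: 70 + 60 = 130
  locker 6: 70 + 40 = 110
This matches the lower bound, so 6 is optimal.

6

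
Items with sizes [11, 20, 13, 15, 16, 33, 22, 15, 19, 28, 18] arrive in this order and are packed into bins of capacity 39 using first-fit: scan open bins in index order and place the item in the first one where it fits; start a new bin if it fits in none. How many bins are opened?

7

  11 → bin 1 (new)  [load 11/39]
  20 → bin 1  [load 31/39]
  13 → bin 2 (new)  [load 13/39]
  15 → bin 2  [load 28/39]
  16 → bin 3 (new)  [load 16/39]
  33 → bin 4 (new)  [load 33/39]
  22 → bin 3  [load 38/39]
  15 → bin 5 (new)  [load 15/39]
  19 → bin 5  [load 34/39]
  28 → bin 6 (new)  [load 28/39]
  18 → bin 7 (new)  [load 18/39]
7 bins opened.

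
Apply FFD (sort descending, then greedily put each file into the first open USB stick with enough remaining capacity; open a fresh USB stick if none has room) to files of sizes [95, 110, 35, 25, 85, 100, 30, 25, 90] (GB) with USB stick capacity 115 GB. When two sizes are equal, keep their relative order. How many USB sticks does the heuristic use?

Sorted descending: 110, 100, 95, 90, 85, 35, 30, 25, 25.
  110 → USB stick 1 (new)  [load 110/115]
  100 → USB stick 2 (new)  [load 100/115]
  95 → USB stick 3 (new)  [load 95/115]
  90 → USB stick 4 (new)  [load 90/115]
  85 → USB stick 5 (new)  [load 85/115]
  35 → USB stick 6 (new)  [load 35/115]
  30 → USB stick 5  [load 115/115]
  25 → USB stick 4  [load 115/115]
  25 → USB stick 6  [load 60/115]
6 USB sticks opened.

6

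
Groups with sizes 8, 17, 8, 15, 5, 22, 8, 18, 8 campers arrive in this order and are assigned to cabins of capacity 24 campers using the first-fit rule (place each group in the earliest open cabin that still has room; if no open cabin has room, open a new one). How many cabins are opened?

  8 → cabin 1 (new)  [load 8/24]
  17 → cabin 2 (new)  [load 17/24]
  8 → cabin 1  [load 16/24]
  15 → cabin 3 (new)  [load 15/24]
  5 → cabin 1  [load 21/24]
  22 → cabin 4 (new)  [load 22/24]
  8 → cabin 3  [load 23/24]
  18 → cabin 5 (new)  [load 18/24]
  8 → cabin 6 (new)  [load 8/24]
6 cabins opened.

6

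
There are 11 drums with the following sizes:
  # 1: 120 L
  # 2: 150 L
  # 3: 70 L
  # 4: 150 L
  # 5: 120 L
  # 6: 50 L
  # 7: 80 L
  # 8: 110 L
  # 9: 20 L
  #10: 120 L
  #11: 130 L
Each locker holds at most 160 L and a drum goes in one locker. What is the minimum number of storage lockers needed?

8

Total = 150 + 150 + 130 + 120 + 120 + 120 + 110 + 80 + 70 + 50 + 20 = 1120 L.
Lower bound: ⌈1120/160⌉ = 7 storage lockers.
A packing using 8 storage lockers:
  locker 1: 150 = 150
  locker 2: 150 = 150
  locker 3: 130 + 20 = 150
  locker 4: 120 = 120
  locker 5: 120 = 120
  locker 6: 120 = 120
  locker 7: 110 + 50 = 160
  locker 8: 80 + 70 = 150
No arrangement into 7 storage lockers stays within capacity, so 8 is optimal.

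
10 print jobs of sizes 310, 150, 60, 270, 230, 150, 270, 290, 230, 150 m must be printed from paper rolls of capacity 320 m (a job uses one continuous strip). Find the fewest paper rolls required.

8

Total = 310 + 290 + 270 + 270 + 230 + 230 + 150 + 150 + 150 + 60 = 2110 m.
Lower bound: ⌈2110/320⌉ = 7 paper rolls.
A packing using 8 paper rolls:
  roll 1: 310 = 310
  roll 2: 290 = 290
  roll 3: 270 = 270
  roll 4: 270 = 270
  roll 5: 230 + 60 = 290
  roll 6: 230 = 230
  roll 7: 150 + 150 = 300
  roll 8: 150 = 150
No arrangement into 7 paper rolls stays within capacity, so 8 is optimal.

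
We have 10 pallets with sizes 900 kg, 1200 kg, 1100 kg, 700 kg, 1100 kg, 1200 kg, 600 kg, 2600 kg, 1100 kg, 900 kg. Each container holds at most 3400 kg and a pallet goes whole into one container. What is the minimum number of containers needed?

4

Total = 2600 + 1200 + 1200 + 1100 + 1100 + 1100 + 900 + 900 + 700 + 600 = 11400 kg.
Lower bound: ⌈11400/3400⌉ = 4 containers.
A packing using 4 containers:
  container 1: 2600 + 700 = 3300
  container 2: 1200 + 1200 + 900 = 3300
  container 3: 1100 + 1100 + 1100 = 3300
  container 4: 900 + 600 = 1500
This matches the lower bound, so 4 is optimal.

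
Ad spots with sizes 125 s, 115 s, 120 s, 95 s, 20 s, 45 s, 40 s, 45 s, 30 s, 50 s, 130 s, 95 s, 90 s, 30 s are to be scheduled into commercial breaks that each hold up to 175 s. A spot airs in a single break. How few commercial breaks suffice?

7

Total = 130 + 125 + 120 + 115 + 95 + 95 + 90 + 50 + 45 + 45 + 40 + 30 + 30 + 20 = 1030 s.
Lower bound: ⌈1030/175⌉ = 6 commercial breaks.
Also, 7 ad spots each exceed 175/2 s, and no two of those can share a break, so at least 7 commercial breaks are needed.
A packing using 7 commercial breaks:
  break 1: 130 + 45 = 175
  break 2: 125 + 50 = 175
  break 3: 120 + 45 = 165
  break 4: 115 + 40 + 20 = 175
  break 5: 95 + 30 + 30 = 155
  break 6: 95 = 95
  break 7: 90 = 90
This matches the lower bound, so 7 is optimal.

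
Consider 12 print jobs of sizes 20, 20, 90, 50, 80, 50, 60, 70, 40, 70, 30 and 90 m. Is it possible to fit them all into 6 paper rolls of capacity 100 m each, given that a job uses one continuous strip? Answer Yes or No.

No

Total = 670 m; ⌈670/100⌉ = 7.
At least 7 paper rolls are required, but only 6 are allowed.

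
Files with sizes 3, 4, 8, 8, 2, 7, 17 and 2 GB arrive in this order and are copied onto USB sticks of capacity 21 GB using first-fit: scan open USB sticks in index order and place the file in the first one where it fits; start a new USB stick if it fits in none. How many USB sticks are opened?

3

  3 → USB stick 1 (new)  [load 3/21]
  4 → USB stick 1  [load 7/21]
  8 → USB stick 1  [load 15/21]
  8 → USB stick 2 (new)  [load 8/21]
  2 → USB stick 1  [load 17/21]
  7 → USB stick 2  [load 15/21]
  17 → USB stick 3 (new)  [load 17/21]
  2 → USB stick 1  [load 19/21]
3 USB sticks opened.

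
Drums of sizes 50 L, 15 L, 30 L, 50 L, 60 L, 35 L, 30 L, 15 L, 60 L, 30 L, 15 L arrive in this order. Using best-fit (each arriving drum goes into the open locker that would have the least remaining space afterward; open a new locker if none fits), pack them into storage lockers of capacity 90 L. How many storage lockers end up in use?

5

  50 → locker 1 (new)  [load 50/90]
  15 → locker 1  [load 65/90]
  30 → locker 2 (new)  [load 30/90]
  50 → locker 2  [load 80/90]
  60 → locker 3 (new)  [load 60/90]
  35 → locker 4 (new)  [load 35/90]
  30 → locker 3  [load 90/90]
  15 → locker 1  [load 80/90]
  60 → locker 5 (new)  [load 60/90]
  30 → locker 5  [load 90/90]
  15 → locker 4  [load 50/90]
5 storage lockers opened.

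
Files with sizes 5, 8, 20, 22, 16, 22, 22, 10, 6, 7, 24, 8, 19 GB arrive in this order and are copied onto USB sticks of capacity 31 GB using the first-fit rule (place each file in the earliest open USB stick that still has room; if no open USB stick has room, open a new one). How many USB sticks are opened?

  5 → USB stick 1 (new)  [load 5/31]
  8 → USB stick 1  [load 13/31]
  20 → USB stick 2 (new)  [load 20/31]
  22 → USB stick 3 (new)  [load 22/31]
  16 → USB stick 1  [load 29/31]
  22 → USB stick 4 (new)  [load 22/31]
  22 → USB stick 5 (new)  [load 22/31]
  10 → USB stick 2  [load 30/31]
  6 → USB stick 3  [load 28/31]
  7 → USB stick 4  [load 29/31]
  24 → USB stick 6 (new)  [load 24/31]
  8 → USB stick 5  [load 30/31]
  19 → USB stick 7 (new)  [load 19/31]
7 USB sticks opened.

7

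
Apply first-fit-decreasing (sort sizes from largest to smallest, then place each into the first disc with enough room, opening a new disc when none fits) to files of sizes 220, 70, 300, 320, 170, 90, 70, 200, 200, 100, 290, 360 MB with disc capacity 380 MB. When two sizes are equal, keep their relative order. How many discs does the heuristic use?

7

Sorted descending: 360, 320, 300, 290, 220, 200, 200, 170, 100, 90, 70, 70.
  360 → disc 1 (new)  [load 360/380]
  320 → disc 2 (new)  [load 320/380]
  300 → disc 3 (new)  [load 300/380]
  290 → disc 4 (new)  [load 290/380]
  220 → disc 5 (new)  [load 220/380]
  200 → disc 6 (new)  [load 200/380]
  200 → disc 7 (new)  [load 200/380]
  170 → disc 6  [load 370/380]
  100 → disc 5  [load 320/380]
  90 → disc 4  [load 380/380]
  70 → disc 3  [load 370/380]
  70 → disc 7  [load 270/380]
7 discs opened.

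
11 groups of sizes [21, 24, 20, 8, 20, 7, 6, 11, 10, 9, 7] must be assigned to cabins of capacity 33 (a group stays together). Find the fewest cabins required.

5

Total = 24 + 21 + 20 + 20 + 11 + 10 + 9 + 8 + 7 + 7 + 6 = 143.
Lower bound: ⌈143/33⌉ = 5 cabins.
A packing using 5 cabins:
  cabin 1: 24 + 9 = 33
  cabin 2: 21 + 11 = 32
  cabin 3: 20 + 10 = 30
  cabin 4: 20 + 8 = 28
  cabin 5: 7 + 7 + 6 = 20
This matches the lower bound, so 5 is optimal.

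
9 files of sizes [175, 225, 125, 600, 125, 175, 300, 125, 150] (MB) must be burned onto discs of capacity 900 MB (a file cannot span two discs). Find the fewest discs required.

3

Total = 600 + 300 + 225 + 175 + 175 + 150 + 125 + 125 + 125 = 2000 MB.
Lower bound: ⌈2000/900⌉ = 3 discs.
A packing using 3 discs:
  disc 1: 600 + 300 = 900
  disc 2: 225 + 175 + 175 + 150 + 125 = 850
  disc 3: 125 + 125 = 250
This matches the lower bound, so 3 is optimal.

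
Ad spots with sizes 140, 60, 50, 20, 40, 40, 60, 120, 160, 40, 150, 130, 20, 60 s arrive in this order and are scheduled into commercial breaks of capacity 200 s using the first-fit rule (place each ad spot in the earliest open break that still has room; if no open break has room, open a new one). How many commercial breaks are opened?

  140 → break 1 (new)  [load 140/200]
  60 → break 1  [load 200/200]
  50 → break 2 (new)  [load 50/200]
  20 → break 2  [load 70/200]
  40 → break 2  [load 110/200]
  40 → break 2  [load 150/200]
  60 → break 3 (new)  [load 60/200]
  120 → break 3  [load 180/200]
  160 → break 4 (new)  [load 160/200]
  40 → break 2  [load 190/200]
  150 → break 5 (new)  [load 150/200]
  130 → break 6 (new)  [load 130/200]
  20 → break 3  [load 200/200]
  60 → break 6  [load 190/200]
6 commercial breaks opened.

6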